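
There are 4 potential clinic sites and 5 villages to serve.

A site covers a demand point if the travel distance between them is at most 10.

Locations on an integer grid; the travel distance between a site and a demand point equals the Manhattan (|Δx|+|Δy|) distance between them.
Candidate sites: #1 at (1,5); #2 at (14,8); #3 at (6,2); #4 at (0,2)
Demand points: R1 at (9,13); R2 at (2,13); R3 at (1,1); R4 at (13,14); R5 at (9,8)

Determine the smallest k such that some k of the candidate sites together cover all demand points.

Coverage sets (demand points within 10 of each site):
  #1: {R2, R3}
  #2: {R1, R4, R5}
  #3: {R3, R5}
  #4: {R3}
No single site covers all 5 demand points.
But {#1, #2} covers everything, so the minimum is 2.

2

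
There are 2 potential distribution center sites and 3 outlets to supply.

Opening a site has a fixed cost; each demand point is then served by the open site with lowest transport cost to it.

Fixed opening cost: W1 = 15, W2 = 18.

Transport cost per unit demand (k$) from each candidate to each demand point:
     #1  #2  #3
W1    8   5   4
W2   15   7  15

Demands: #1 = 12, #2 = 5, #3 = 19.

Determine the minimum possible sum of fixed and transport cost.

212

Open {W1}: assign each demand point to its cheapest open site.
  #1→W1 12×8=96, #2→W1 5×5=25, #3→W1 19×4=76
  transport cost 197, fixed 15 → total 212.
Compare {W1, W2}: transport cost 197 + fixed 33 = 230.
Compare {W2}: transport cost 500 + fixed 18 = 518.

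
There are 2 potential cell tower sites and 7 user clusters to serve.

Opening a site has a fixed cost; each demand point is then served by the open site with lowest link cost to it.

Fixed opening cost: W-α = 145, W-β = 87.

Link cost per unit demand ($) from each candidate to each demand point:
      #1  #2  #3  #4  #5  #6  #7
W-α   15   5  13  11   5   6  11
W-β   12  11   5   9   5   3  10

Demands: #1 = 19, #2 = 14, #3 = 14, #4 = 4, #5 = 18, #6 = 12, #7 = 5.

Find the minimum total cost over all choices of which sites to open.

Open {W-β}: assign each demand point to its cheapest open site.
  #1→W-β 19×12=228, #2→W-β 14×11=154, #3→W-β 14×5=70, #4→W-β 4×9=36, #5→W-β 18×5=90, #6→W-β 12×3=36, #7→W-β 5×10=50
  link cost 664, fixed 87 → total 751.
Compare {W-α, W-β}: link cost 580 + fixed 232 = 812.
Compare {W-α}: link cost 798 + fixed 145 = 943.

751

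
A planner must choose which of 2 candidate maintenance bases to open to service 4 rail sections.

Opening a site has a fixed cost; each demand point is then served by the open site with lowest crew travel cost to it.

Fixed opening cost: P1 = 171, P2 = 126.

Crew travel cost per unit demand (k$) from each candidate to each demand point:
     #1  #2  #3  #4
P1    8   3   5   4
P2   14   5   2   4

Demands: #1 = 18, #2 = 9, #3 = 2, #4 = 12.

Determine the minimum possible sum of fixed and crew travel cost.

Open {P1}: assign each demand point to its cheapest open site.
  #1→P1 18×8=144, #2→P1 9×3=27, #3→P1 2×5=10, #4→P1 12×4=48
  crew travel cost 229, fixed 171 → total 400.
Compare {P2}: crew travel cost 349 + fixed 126 = 475.
Compare {P1, P2}: crew travel cost 223 + fixed 297 = 520.

400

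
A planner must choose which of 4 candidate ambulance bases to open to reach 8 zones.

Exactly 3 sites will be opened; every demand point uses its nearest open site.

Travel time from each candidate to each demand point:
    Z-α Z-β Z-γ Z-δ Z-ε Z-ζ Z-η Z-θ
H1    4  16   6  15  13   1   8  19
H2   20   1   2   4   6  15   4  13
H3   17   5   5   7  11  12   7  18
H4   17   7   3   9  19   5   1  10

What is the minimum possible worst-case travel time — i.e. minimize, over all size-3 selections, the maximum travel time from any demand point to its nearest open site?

Open {H1, H2, H4}.
  Farthest demand point is Z-θ at travel time 10 (to H4); all others are ≤ 10.
With {H1, H3, H4} the worst case is 11.
With {H1, H2, H3} the worst case is 13.
No size-3 selection achieves below 10.

10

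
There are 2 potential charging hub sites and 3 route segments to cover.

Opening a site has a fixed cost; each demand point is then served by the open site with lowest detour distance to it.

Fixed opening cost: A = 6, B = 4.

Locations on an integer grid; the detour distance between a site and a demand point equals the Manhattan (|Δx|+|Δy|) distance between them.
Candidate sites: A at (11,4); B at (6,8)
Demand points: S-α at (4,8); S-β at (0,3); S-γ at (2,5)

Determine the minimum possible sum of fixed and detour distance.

24

Open {B}: assign each demand point to its cheapest open site.
  S-α→B 2, S-β→B 11, S-γ→B 7
  detour distance 20, fixed 4 → total 24.
Compare {A, B}: detour distance 20 + fixed 10 = 30.
Compare {A}: detour distance 33 + fixed 6 = 39.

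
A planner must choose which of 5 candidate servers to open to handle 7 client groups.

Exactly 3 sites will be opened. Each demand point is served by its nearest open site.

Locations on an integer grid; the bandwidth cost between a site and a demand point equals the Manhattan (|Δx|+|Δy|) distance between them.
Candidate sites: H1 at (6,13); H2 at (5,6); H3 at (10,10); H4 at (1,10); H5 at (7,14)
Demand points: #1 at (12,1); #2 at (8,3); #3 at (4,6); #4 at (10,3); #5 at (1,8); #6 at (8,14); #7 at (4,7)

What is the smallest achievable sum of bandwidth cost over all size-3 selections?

Open {H2, H4, H5}.
  #1→H2 12, #2→H2 6, #3→H2 1, #4→H2 8, #5→H4 2, #6→H5 1, #7→H2 2  ⇒ total 32.
Compare {H1, H2, H4}: total 34.
Compare {H2, H3, H5}: total 34.
No size-3 selection does better; minimum is 32.

32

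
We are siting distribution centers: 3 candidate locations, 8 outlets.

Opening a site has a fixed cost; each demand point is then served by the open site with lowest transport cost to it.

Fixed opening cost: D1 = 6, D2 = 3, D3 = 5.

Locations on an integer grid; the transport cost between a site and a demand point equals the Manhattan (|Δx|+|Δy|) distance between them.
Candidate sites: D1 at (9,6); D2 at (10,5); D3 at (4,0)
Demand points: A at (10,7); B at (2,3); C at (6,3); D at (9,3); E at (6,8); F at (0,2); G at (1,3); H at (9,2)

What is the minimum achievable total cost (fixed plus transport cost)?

Open {D2, D3}: assign each demand point to its cheapest open site.
  A→D2 2, B→D3 5, C→D3 5, D→D2 3, E→D2 7, F→D3 6, G→D3 6, H→D2 4
  transport cost 38, fixed 8 → total 46.
Compare {D1, D3}: transport cost 36 + fixed 11 = 47.
Compare {D1, D2, D3}: transport cost 36 + fixed 14 = 50.
Compare {D2}: transport cost 56 + fixed 3 = 59.
All other subsets cost ≥ 47. Minimum total cost: 46.

46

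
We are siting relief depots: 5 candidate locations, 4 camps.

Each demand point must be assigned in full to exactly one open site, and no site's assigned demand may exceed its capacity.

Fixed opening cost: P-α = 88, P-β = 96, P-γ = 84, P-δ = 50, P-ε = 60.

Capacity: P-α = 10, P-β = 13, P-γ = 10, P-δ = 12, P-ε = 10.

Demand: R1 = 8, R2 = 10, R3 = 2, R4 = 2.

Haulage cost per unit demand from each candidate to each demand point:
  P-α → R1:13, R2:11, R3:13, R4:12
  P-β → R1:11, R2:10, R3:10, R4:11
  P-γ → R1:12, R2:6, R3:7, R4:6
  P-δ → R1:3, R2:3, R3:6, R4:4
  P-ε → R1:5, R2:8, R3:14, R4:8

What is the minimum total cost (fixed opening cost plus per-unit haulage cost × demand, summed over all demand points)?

208

Open {P-δ, P-ε}; cheapest assignment that respects the capacities:
  P-δ (cap 12, load 12): R2, R3 — cost 10×3 + 2×6 = 42
  P-ε (cap 10, load 10): R1, R4 — cost 8×5 + 2×8 = 56
  Shipping 98, fixed 110 → total 208.
  Any other capacity-feasible assignment to {P-δ, P-ε} ships for at least 98.
Compare {P-γ, P-δ}: its best feasible assignment gives total 238.
Compare {P-γ, P-δ, P-ε}: its best feasible assignment gives total 286.
Every other set of open sites that can feasibly serve all demand totals ≥ 238 even under its best assignment. Minimum: 208.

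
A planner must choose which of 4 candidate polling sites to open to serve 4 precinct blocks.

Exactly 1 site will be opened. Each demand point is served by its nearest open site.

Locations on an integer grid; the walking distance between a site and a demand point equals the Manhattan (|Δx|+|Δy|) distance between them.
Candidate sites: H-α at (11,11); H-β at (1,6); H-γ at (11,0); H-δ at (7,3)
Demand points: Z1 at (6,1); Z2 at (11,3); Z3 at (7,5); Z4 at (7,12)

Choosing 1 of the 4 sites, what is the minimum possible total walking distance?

Open {H-δ}.
  Z1→H-δ 3, Z2→H-δ 4, Z3→H-δ 2, Z4→H-δ 9  ⇒ total 18.
Compare {H-γ}: total 34.
Compare {H-α}: total 38.
No size-1 selection does better; minimum is 18.

18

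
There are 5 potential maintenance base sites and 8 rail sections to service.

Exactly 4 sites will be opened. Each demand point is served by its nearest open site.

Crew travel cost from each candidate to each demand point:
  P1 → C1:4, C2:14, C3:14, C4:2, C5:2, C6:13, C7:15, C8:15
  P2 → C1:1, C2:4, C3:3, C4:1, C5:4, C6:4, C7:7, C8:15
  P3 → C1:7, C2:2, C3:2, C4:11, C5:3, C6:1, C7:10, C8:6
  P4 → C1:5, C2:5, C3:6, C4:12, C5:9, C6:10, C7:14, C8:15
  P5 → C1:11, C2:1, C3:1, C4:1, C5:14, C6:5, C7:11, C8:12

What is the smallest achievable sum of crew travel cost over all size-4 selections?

Open {P1, P2, P3, P5}.
  C1→P2 1, C2→P5 1, C3→P5 1, C4→P2 1, C5→P1 2, C6→P3 1, C7→P2 7, C8→P3 6  ⇒ total 20.
Compare {P2, P3, P4, P5}: total 21.
Compare {P1, P2, P3, P4}: total 22.
No size-4 selection does better; minimum is 20.

20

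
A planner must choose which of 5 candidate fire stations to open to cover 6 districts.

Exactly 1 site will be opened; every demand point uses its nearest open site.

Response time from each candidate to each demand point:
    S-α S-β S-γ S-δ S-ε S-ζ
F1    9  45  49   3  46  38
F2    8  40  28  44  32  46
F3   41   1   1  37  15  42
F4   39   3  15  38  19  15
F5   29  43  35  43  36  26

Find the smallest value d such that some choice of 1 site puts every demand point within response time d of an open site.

Open {F4}.
  Farthest demand point is S-α at response time 39 (to F4); all others are ≤ 39.
With {F3} the worst case is 42.
With {F5} the worst case is 43.
No size-1 selection achieves below 39.

39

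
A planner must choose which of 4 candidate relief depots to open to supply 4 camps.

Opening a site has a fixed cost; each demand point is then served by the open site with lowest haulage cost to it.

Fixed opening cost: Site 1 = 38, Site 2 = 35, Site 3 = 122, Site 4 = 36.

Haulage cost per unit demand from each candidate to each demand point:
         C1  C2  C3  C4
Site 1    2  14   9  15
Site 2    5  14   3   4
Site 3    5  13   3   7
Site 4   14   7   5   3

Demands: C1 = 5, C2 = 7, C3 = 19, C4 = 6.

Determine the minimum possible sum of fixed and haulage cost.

220

Open {Site 2, Site 4}: assign each demand point to its cheapest open site.
  C1→Site 2 5×5=25, C2→Site 4 7×7=49, C3→Site 2 19×3=57, C4→Site 4 6×3=18
  haulage cost 149, fixed 71 → total 220.
Compare {Site 2}: haulage cost 204 + fixed 35 = 239.
Compare {Site 1, Site 2, Site 4}: haulage cost 134 + fixed 109 = 243.
Compare {Site 1, Site 4}: haulage cost 172 + fixed 74 = 246.
All other subsets cost ≥ 239. Minimum total cost: 220.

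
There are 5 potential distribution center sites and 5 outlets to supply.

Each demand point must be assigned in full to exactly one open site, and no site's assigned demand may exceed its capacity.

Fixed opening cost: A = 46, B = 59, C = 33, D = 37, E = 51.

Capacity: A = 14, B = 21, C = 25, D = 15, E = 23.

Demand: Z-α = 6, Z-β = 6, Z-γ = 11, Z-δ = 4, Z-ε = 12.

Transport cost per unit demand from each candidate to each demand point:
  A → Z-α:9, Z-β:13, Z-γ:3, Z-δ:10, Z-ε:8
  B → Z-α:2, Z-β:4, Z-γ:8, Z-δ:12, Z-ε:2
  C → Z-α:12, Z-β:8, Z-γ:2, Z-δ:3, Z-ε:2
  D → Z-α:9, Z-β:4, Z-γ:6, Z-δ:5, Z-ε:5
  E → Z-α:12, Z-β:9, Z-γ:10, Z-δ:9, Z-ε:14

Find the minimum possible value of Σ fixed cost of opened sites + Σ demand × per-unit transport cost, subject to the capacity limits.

Open {B, C}; cheapest assignment that respects the capacities:
  B (cap 21, load 18): Z-α, Z-ε — cost 6×2 + 12×2 = 36
  C (cap 25, load 21): Z-β, Z-γ, Z-δ — cost 6×8 + 11×2 + 4×3 = 82
  Shipping 118, fixed 92 → total 210.
  Any other capacity-feasible assignment to {B, C} ships for at least 118.
Compare {B, C, D}: its best feasible assignment gives total 223.
Compare {A, B, C}: its best feasible assignment gives total 243.
Every other set of open sites that can feasibly serve all demand totals ≥ 223 even under its best assignment. Minimum: 210.

210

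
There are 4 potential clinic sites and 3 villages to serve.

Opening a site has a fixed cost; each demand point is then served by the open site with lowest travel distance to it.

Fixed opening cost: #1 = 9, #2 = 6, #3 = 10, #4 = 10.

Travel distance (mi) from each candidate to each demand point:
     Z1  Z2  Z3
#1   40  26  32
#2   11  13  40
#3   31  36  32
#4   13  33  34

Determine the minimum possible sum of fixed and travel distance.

70

Open {#2}: assign each demand point to its cheapest open site.
  Z1→#2 11, Z2→#2 13, Z3→#2 40
  travel distance 64, fixed 6 → total 70.
Compare {#1, #2}: travel distance 56 + fixed 15 = 71.
Compare {#2, #3}: travel distance 56 + fixed 16 = 72.
Compare {#2, #4}: travel distance 58 + fixed 16 = 74.
All other subsets cost ≥ 71. Minimum total cost: 70.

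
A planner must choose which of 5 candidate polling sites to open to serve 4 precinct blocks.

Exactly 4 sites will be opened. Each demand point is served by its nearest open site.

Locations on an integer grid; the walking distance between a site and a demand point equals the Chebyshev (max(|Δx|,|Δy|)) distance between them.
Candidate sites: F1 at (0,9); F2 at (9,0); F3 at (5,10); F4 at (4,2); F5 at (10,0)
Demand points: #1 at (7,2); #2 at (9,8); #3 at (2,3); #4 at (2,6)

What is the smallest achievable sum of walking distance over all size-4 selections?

11

Open {F1, F2, F3, F4}.
  #1→F2 2, #2→F3 4, #3→F4 2, #4→F1 3  ⇒ total 11.
Compare {F1, F3, F4, F5}: total 12.
Compare {F2, F3, F4, F5}: total 12.
No size-4 selection does better; minimum is 11.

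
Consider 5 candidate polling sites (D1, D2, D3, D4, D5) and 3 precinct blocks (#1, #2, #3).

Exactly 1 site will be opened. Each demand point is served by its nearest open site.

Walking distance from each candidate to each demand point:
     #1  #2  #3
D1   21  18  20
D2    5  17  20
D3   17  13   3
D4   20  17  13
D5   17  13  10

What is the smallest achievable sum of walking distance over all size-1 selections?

33

Open {D3}.
  #1→D3 17, #2→D3 13, #3→D3 3  ⇒ total 33.
Compare {D5}: total 40.
Compare {D2}: total 42.
No size-1 selection does better; minimum is 33.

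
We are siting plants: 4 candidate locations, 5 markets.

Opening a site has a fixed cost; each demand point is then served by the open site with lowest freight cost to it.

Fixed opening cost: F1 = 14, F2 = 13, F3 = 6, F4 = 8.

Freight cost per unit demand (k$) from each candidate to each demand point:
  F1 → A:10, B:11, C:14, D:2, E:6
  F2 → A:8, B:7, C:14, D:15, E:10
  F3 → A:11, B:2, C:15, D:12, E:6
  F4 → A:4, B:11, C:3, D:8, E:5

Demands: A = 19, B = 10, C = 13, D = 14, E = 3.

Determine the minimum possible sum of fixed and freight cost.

206

Open {F1, F3, F4}: assign each demand point to its cheapest open site.
  A→F4 19×4=76, B→F3 10×2=20, C→F4 13×3=39, D→F1 14×2=28, E→F4 3×5=15
  freight cost 178, fixed 28 → total 206.
Compare {F1, F2, F3, F4}: freight cost 178 + fixed 41 = 219.
Compare {F1, F2, F4}: freight cost 228 + fixed 35 = 263.
Compare {F3, F4}: freight cost 262 + fixed 14 = 276.
All other subsets cost ≥ 219. Minimum total cost: 206.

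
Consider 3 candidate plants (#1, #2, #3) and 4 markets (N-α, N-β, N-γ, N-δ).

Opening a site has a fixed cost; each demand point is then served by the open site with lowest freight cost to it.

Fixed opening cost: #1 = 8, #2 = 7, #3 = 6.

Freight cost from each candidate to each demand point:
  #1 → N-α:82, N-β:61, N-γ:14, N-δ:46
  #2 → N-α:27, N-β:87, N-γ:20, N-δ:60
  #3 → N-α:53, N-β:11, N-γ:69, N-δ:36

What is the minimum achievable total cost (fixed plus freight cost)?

107

Open {#2, #3}: assign each demand point to its cheapest open site.
  N-α→#2 27, N-β→#3 11, N-γ→#2 20, N-δ→#3 36
  freight cost 94, fixed 13 → total 107.
Compare {#1, #2, #3}: freight cost 88 + fixed 21 = 109.
Compare {#1, #3}: freight cost 114 + fixed 14 = 128.
Compare {#1, #2}: freight cost 148 + fixed 15 = 163.
All other subsets cost ≥ 109. Minimum total cost: 107.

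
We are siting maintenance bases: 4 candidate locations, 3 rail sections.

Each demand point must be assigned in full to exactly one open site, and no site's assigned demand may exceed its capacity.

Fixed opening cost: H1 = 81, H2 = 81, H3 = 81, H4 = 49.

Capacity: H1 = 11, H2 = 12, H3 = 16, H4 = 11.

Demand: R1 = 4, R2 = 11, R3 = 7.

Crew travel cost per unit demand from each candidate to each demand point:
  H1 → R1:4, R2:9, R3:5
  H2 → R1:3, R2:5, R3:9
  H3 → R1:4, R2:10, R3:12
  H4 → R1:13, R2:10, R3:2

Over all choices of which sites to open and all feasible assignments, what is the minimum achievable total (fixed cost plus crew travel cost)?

Open {H2, H4}; cheapest assignment that respects the capacities:
  H2 (cap 12, load 11): R2 — cost 11×5 = 55
  H4 (cap 11, load 11): R1, R3 — cost 4×13 + 7×2 = 66
  Shipping 121, fixed 130 → total 251.
  Any other capacity-feasible assignment to {H2, H4} ships for at least 121.
Compare {H1, H2}: its best feasible assignment gives total 268.
Compare {H3, H4}: its best feasible assignment gives total 270.
Every other set of open sites that can feasibly serve all demand totals ≥ 268 even under its best assignment. Minimum: 251.

251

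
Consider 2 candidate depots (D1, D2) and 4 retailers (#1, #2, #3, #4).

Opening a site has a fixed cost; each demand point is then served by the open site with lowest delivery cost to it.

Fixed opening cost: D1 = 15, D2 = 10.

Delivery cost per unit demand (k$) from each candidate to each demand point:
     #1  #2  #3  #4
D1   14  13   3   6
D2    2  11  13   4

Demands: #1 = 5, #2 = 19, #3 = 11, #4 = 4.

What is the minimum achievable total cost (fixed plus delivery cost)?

Open {D1, D2}: assign each demand point to its cheapest open site.
  #1→D2 5×2=10, #2→D2 19×11=209, #3→D1 11×3=33, #4→D2 4×4=16
  delivery cost 268, fixed 25 → total 293.
Compare {D2}: delivery cost 378 + fixed 10 = 388.
Compare {D1}: delivery cost 374 + fixed 15 = 389.

293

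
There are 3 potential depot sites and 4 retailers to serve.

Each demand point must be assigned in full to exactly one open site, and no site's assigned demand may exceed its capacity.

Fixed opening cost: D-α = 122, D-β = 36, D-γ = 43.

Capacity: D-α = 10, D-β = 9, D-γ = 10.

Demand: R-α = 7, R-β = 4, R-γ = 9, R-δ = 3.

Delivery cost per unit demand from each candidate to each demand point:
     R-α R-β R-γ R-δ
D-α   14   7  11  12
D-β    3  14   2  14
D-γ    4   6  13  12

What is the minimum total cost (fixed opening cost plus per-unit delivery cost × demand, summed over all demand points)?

Open {D-α, D-β, D-γ}; cheapest assignment that respects the capacities:
  D-α (cap 10, load 7): R-β, R-δ — cost 4×7 + 3×12 = 64
  D-β (cap 9, load 9): R-γ — cost 9×2 = 18
  D-γ (cap 10, load 7): R-α — cost 7×4 = 28
  Shipping 110, fixed 201 → total 311.
  Any other capacity-feasible assignment to {D-α, D-β, D-γ} ships for at least 110.
Total demand is 23 and no other set of sites has combined capacity ≥ 23, so {D-α, D-β, D-γ} is the only feasible choice of open sites. Minimum: 311.

311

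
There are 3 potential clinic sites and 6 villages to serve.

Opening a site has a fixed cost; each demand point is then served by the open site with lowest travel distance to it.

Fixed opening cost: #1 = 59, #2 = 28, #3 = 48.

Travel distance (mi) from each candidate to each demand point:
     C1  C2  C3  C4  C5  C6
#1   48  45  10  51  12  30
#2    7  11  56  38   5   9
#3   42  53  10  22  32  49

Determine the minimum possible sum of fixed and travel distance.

Open {#2, #3}: assign each demand point to its cheapest open site.
  C1→#2 7, C2→#2 11, C3→#3 10, C4→#3 22, C5→#2 5, C6→#2 9
  travel distance 64, fixed 76 → total 140.
Compare {#2}: travel distance 126 + fixed 28 = 154.
Compare {#1, #2}: travel distance 80 + fixed 87 = 167.
Compare {#1, #2, #3}: travel distance 64 + fixed 135 = 199.
All other subsets cost ≥ 154. Minimum total cost: 140.

140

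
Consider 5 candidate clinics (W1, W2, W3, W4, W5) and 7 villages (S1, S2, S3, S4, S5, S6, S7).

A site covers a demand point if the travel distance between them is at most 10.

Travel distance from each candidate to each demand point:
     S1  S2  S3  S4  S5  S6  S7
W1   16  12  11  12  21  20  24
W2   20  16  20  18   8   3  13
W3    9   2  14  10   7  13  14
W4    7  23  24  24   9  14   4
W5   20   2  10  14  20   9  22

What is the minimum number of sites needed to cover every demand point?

3

Coverage sets (demand points within 10 of each site):
  W1: {}
  W2: {S5, S6}
  W3: {S1, S2, S4, S5}
  W4: {S1, S5, S7}
  W5: {S2, S3, S6}
No 2 sites suffice: every size-2 union leaves at least one demand point uncovered.
But {W3, W4, W5} covers everything, so the minimum is 3.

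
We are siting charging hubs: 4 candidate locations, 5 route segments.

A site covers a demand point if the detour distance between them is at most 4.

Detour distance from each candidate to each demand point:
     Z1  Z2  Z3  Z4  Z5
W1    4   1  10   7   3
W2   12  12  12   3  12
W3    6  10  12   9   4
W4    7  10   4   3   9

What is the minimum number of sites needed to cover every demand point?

Coverage sets (demand points within 4 of each site):
  W1: {Z1, Z2, Z5}
  W2: {Z4}
  W3: {Z5}
  W4: {Z3, Z4}
No single site covers all 5 demand points.
But {W1, W4} covers everything, so the minimum is 2.

2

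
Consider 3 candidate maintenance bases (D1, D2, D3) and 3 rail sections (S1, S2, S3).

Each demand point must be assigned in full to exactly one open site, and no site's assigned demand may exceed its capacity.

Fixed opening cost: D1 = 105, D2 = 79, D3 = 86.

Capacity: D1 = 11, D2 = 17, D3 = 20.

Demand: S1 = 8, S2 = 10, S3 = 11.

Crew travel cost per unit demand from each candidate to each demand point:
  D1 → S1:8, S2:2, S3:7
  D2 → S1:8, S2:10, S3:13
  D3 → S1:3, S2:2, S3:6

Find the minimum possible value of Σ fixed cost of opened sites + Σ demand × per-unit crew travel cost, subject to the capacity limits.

301

Open {D1, D3}; cheapest assignment that respects the capacities:
  D1 (cap 11, load 10): S2 — cost 10×2 = 20
  D3 (cap 20, load 19): S1, S3 — cost 8×3 + 11×6 = 90
  Shipping 110, fixed 191 → total 301.
  Any other capacity-feasible assignment to {D1, D3} ships for at least 110.
Compare {D2, D3}: its best feasible assignment gives total 352.
Compare {D1, D2, D3}: its best feasible assignment gives total 380.
Every other set of open sites that can feasibly serve all demand totals ≥ 352 even under its best assignment. Minimum: 301.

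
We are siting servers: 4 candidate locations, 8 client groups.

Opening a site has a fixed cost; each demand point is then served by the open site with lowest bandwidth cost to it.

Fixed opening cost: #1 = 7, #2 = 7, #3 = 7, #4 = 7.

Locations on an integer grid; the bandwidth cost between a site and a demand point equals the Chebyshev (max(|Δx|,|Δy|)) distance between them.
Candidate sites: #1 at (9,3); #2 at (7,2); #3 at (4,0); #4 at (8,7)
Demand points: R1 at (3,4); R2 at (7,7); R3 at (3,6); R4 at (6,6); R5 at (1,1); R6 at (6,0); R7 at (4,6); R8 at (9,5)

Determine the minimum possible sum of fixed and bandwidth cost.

Open {#3, #4}: assign each demand point to its cheapest open site.
  R1→#3 4, R2→#4 1, R3→#4 5, R4→#4 2, R5→#3 3, R6→#3 2, R7→#4 4, R8→#4 2
  bandwidth cost 23, fixed 14 → total 37.
Compare {#2}: bandwidth cost 32 + fixed 7 = 39.
Compare {#2, #4}: bandwidth cost 25 + fixed 14 = 39.
Compare {#4}: bandwidth cost 33 + fixed 7 = 40.
All other subsets cost ≥ 39. Minimum total cost: 37.

37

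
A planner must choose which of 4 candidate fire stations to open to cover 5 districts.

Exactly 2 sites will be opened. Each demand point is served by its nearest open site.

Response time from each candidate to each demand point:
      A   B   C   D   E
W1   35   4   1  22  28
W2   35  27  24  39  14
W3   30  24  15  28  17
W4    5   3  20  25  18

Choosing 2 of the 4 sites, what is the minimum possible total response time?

Open {W1, W4}.
  A→W4 5, B→W4 3, C→W1 1, D→W1 22, E→W4 18  ⇒ total 49.
Compare {W3, W4}: total 65.
Compare {W2, W4}: total 67.
No size-2 selection does better; minimum is 49.

49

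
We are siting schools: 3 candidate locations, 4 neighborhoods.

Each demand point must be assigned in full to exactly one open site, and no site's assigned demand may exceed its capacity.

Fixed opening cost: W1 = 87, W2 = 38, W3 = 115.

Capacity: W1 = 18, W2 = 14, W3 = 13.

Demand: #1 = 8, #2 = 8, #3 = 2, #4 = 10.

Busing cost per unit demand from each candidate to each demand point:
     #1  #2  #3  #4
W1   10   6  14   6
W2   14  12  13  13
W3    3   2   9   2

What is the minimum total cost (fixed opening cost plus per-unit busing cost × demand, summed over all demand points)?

352

Open {W1, W3}; cheapest assignment that respects the capacities:
  W1 (cap 18, load 18): #2, #4 — cost 8×6 + 10×6 = 108
  W3 (cap 13, load 10): #1, #3 — cost 8×3 + 2×9 = 42
  Shipping 150, fixed 202 → total 352.
  Any other capacity-feasible assignment to {W1, W3} ships for at least 150.
Compare {W1, W2}: its best feasible assignment gives total 371.
Compare {W1, W2, W3}: its best feasible assignment gives total 390.
Every other set of open sites that can feasibly serve all demand totals ≥ 371 even under its best assignment. Minimum: 352.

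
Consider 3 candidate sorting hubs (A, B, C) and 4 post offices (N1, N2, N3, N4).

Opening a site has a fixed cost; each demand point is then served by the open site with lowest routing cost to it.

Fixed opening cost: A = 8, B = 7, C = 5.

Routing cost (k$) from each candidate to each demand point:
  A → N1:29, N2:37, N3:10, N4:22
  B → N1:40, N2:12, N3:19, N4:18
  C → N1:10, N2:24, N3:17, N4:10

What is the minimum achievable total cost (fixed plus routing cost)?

61

Open {B, C}: assign each demand point to its cheapest open site.
  N1→C 10, N2→B 12, N3→C 17, N4→C 10
  routing cost 49, fixed 12 → total 61.
Compare {A, B, C}: routing cost 42 + fixed 20 = 62.
Compare {C}: routing cost 61 + fixed 5 = 66.
Compare {A, C}: routing cost 54 + fixed 13 = 67.
All other subsets cost ≥ 62. Minimum total cost: 61.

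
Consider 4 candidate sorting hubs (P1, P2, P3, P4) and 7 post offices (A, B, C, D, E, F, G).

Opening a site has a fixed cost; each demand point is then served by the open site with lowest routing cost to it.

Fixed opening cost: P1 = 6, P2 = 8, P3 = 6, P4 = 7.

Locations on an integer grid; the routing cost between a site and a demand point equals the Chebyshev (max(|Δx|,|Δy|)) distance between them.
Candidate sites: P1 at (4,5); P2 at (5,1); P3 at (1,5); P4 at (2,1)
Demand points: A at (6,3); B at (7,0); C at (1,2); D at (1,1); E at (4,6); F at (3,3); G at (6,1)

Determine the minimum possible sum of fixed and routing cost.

Open {P1}: assign each demand point to its cheapest open site.
  A→P1 2, B→P1 5, C→P1 3, D→P1 4, E→P1 1, F→P1 2, G→P1 4
  routing cost 21, fixed 6 → total 27.
Compare {P2}: routing cost 20 + fixed 8 = 28.
Compare {P4}: routing cost 22 + fixed 7 = 29.
Compare {P1, P2}: routing cost 15 + fixed 14 = 29.
All other subsets cost ≥ 28. Minimum total cost: 27.

27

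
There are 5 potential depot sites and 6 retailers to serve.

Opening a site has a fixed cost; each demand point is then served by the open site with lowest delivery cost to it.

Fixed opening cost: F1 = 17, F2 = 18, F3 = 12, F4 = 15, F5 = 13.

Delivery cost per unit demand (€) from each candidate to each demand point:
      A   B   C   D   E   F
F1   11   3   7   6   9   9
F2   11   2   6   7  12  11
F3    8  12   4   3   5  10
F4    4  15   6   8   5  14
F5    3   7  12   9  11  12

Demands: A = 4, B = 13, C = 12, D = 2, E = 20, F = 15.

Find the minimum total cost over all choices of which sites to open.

Open {F1, F3, F5}: assign each demand point to its cheapest open site.
  A→F5 4×3=12, B→F1 13×3=39, C→F3 12×4=48, D→F3 2×3=6, E→F3 20×5=100, F→F1 15×9=135
  delivery cost 340, fixed 42 → total 382.
Compare {F2, F3, F5}: delivery cost 342 + fixed 43 = 385.
Compare {F1, F2, F3, F5}: delivery cost 327 + fixed 60 = 387.
Compare {F1, F3, F4}: delivery cost 344 + fixed 44 = 388.
All other subsets cost ≥ 385. Minimum total cost: 382.

382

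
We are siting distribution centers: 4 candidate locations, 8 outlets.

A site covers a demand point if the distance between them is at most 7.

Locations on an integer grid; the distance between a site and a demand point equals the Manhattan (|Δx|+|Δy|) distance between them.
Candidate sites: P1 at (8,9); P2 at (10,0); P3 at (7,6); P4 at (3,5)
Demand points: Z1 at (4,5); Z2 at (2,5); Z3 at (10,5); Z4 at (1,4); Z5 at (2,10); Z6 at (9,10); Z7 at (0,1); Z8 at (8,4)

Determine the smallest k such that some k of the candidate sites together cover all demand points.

Coverage sets (demand points within 7 of each site):
  P1: {Z3, Z5, Z6, Z8}
  P2: {Z3, Z8}
  P3: {Z1, Z2, Z3, Z6, Z8}
  P4: {Z1, Z2, Z3, Z4, Z5, Z7, Z8}
No single site covers all 8 demand points.
But {P1, P4} covers everything, so the minimum is 2.

2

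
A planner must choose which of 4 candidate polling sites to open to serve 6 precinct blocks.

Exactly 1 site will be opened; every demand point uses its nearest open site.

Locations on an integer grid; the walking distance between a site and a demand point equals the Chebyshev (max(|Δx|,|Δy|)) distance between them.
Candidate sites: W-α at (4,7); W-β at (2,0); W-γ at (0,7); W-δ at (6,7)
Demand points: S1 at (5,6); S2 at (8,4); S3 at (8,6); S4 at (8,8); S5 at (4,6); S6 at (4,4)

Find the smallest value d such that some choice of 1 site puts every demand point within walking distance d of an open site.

Open {W-δ}.
  Farthest demand point is S2 at walking distance 3 (to W-δ); all others are ≤ 3.
With {W-α} the worst case is 4.
With {W-β} the worst case is 8.
No size-1 selection achieves below 3.

3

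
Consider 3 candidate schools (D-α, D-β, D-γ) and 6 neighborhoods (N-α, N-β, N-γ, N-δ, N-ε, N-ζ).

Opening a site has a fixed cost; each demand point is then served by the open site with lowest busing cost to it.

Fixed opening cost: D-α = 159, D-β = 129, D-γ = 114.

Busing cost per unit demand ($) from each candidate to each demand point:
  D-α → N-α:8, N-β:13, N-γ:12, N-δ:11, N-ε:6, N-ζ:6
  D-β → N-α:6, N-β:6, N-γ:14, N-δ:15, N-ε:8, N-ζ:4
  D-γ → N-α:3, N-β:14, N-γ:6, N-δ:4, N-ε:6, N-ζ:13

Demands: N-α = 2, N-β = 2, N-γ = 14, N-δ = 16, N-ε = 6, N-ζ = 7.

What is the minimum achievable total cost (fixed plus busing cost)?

Open {D-γ}: assign each demand point to its cheapest open site.
  N-α→D-γ 2×3=6, N-β→D-γ 2×14=28, N-γ→D-γ 14×6=84, N-δ→D-γ 16×4=64, N-ε→D-γ 6×6=36, N-ζ→D-γ 7×13=91
  busing cost 309, fixed 114 → total 423.
Compare {D-β, D-γ}: busing cost 230 + fixed 243 = 473.
Compare {D-α, D-γ}: busing cost 258 + fixed 273 = 531.
Compare {D-α}: busing cost 464 + fixed 159 = 623.
All other subsets cost ≥ 473. Minimum total cost: 423.

423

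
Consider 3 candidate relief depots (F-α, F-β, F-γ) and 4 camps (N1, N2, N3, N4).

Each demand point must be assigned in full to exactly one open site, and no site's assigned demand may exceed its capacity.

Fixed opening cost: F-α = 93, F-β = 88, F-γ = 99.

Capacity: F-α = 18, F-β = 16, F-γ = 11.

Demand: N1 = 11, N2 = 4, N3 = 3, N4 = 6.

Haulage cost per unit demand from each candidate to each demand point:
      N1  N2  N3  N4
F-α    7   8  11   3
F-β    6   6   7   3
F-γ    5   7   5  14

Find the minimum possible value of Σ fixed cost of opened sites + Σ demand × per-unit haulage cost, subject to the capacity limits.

305

Open {F-β, F-γ}; cheapest assignment that respects the capacities:
  F-β (cap 16, load 13): N2, N3, N4 — cost 4×6 + 3×7 + 6×3 = 63
  F-γ (cap 11, load 11): N1 — cost 11×5 = 55
  Shipping 118, fixed 187 → total 305.
  Any other capacity-feasible assignment to {F-β, F-γ} ships for at least 118.
Compare {F-α, F-β}: its best feasible assignment gives total 318.
Compare {F-α, F-γ}: its best feasible assignment gives total 330.
Every other set of open sites that can feasibly serve all demand totals ≥ 318 even under its best assignment. Minimum: 305.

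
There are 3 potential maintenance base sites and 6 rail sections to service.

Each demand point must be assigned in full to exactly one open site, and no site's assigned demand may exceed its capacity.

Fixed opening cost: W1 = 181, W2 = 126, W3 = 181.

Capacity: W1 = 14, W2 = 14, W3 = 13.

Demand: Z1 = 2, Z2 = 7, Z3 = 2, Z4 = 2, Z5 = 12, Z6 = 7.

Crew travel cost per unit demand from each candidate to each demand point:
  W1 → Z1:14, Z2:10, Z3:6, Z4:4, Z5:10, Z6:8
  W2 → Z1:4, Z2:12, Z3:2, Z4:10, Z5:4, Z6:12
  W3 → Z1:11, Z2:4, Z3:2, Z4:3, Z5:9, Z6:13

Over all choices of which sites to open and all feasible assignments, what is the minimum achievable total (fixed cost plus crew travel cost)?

638

Open {W1, W2, W3}; cheapest assignment that respects the capacities:
  W1 (cap 14, load 7): Z6 — cost 7×8 = 56
  W2 (cap 14, load 14): Z1, Z5 — cost 2×4 + 12×4 = 56
  W3 (cap 13, load 11): Z2, Z3, Z4 — cost 7×4 + 2×2 + 2×3 = 38
  Shipping 150, fixed 488 → total 638.
  Any other capacity-feasible assignment to {W1, W2, W3} ships for at least 150.
Total demand is 32 and no other set of sites has combined capacity ≥ 32, so {W1, W2, W3} is the only feasible choice of open sites. Minimum: 638.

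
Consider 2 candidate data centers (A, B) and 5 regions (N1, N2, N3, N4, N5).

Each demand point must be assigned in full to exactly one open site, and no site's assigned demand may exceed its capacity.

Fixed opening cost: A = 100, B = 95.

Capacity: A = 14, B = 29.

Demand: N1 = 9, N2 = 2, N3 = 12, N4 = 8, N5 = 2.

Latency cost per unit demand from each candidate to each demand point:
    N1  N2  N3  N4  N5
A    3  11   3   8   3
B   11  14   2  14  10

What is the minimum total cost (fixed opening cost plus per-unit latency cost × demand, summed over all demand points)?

Open {A, B}; cheapest assignment that respects the capacities:
  A (cap 14, load 13): N1, N2, N5 — cost 9×3 + 2×11 + 2×3 = 55
  B (cap 29, load 20): N3, N4 — cost 12×2 + 8×14 = 136
  Shipping 191, fixed 195 → total 386.
  Any other capacity-feasible assignment to {A, B} ships for at least 191.
Total demand is 33 and no other set of sites has combined capacity ≥ 33, so {A, B} is the only feasible choice of open sites. Minimum: 386.

386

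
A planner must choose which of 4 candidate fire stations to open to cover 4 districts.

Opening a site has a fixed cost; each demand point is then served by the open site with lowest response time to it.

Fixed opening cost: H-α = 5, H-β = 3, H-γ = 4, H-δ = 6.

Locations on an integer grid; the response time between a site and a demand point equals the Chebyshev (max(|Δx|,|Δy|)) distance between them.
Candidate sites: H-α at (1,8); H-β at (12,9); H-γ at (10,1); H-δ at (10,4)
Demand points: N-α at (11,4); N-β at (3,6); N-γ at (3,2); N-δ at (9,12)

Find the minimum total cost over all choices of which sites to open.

24

Open {H-α, H-β}: assign each demand point to its cheapest open site.
  N-α→H-β 5, N-β→H-α 2, N-γ→H-α 6, N-δ→H-β 3
  response time 16, fixed 8 → total 24.
Compare {H-α, H-β, H-γ}: response time 14 + fixed 12 = 26.
Compare {H-α, H-β, H-δ}: response time 12 + fixed 14 = 26.
Compare {H-β, H-γ}: response time 20 + fixed 7 = 27.
All other subsets cost ≥ 26. Minimum total cost: 24.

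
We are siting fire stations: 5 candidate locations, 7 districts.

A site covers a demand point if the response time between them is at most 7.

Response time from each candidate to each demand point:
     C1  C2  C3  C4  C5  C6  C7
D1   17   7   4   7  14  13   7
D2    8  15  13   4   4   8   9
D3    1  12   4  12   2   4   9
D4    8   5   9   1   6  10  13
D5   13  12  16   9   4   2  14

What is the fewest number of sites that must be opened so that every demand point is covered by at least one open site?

2

Coverage sets (demand points within 7 of each site):
  D1: {C2, C3, C4, C7}
  D2: {C4, C5}
  D3: {C1, C3, C5, C6}
  D4: {C2, C4, C5}
  D5: {C5, C6}
No single site covers all 7 demand points.
But {D1, D3} covers everything, so the minimum is 2.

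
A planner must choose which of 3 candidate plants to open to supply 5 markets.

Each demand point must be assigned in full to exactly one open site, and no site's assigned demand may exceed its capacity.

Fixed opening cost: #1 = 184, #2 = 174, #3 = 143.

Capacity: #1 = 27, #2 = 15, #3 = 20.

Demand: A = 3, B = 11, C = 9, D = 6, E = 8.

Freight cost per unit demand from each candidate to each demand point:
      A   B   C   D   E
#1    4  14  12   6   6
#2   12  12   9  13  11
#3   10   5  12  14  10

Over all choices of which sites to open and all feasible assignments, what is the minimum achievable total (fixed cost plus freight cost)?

Open {#1, #3}; cheapest assignment that respects the capacities:
  #1 (cap 27, load 26): A, C, D, E — cost 3×4 + 9×12 + 6×6 + 8×6 = 204
  #3 (cap 20, load 11): B — cost 11×5 = 55
  Shipping 259, fixed 327 → total 586.
  Any other capacity-feasible assignment to {#1, #3} ships for at least 259.
Compare {#1, #2}: its best feasible assignment gives total 694.
Compare {#1, #2, #3}: its best feasible assignment gives total 733.
Every other set of open sites that can feasibly serve all demand totals ≥ 694 even under its best assignment. Minimum: 586.

586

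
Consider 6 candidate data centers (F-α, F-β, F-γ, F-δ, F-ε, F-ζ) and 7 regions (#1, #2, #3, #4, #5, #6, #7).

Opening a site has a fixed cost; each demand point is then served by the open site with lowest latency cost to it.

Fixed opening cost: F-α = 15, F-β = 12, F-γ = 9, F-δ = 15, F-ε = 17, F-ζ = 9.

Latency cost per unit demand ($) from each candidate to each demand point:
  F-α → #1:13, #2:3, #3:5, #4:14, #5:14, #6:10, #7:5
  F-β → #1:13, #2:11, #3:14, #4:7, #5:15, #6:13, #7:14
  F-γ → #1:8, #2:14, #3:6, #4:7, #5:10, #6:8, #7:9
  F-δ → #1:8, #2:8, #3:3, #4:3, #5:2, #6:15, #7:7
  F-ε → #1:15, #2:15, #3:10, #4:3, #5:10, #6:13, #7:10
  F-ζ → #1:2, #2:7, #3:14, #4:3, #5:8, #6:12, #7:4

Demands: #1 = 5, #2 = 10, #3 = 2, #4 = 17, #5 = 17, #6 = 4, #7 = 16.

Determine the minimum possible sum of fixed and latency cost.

274

Open {F-α, F-δ, F-ζ}: assign each demand point to its cheapest open site.
  #1→F-ζ 5×2=10, #2→F-α 10×3=30, #3→F-δ 2×3=6, #4→F-δ 17×3=51, #5→F-δ 17×2=34, #6→F-α 4×10=40, #7→F-ζ 16×4=64
  latency cost 235, fixed 39 → total 274.
Compare {F-α, F-γ, F-δ, F-ζ}: latency cost 227 + fixed 48 = 275.
Compare {F-α, F-β, F-δ, F-ζ}: latency cost 235 + fixed 51 = 286.
Compare {F-α, F-β, F-γ, F-δ, F-ζ}: latency cost 227 + fixed 60 = 287.
All other subsets cost ≥ 275. Minimum total cost: 274.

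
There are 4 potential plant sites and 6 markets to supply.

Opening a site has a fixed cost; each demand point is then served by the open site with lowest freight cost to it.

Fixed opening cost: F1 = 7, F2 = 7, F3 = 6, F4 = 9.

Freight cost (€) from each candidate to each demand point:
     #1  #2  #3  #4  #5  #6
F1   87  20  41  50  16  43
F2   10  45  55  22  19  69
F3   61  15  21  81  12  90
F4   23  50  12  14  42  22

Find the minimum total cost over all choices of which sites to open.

Open {F2, F3, F4}: assign each demand point to its cheapest open site.
  #1→F2 10, #2→F3 15, #3→F4 12, #4→F4 14, #5→F3 12, #6→F4 22
  freight cost 85, fixed 22 → total 107.
Compare {F3, F4}: freight cost 98 + fixed 15 = 113.
Compare {F1, F2, F3, F4}: freight cost 85 + fixed 29 = 114.
Compare {F1, F2, F4}: freight cost 94 + fixed 23 = 117.
All other subsets cost ≥ 113. Minimum total cost: 107.

107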